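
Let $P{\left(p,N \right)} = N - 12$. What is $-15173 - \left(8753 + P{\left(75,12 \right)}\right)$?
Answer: $-23926$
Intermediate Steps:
$P{\left(p,N \right)} = -12 + N$
$-15173 - \left(8753 + P{\left(75,12 \right)}\right) = -15173 - \left(8753 + \left(-12 + 12\right)\right) = -15173 - \left(8753 + 0\right) = -15173 - 8753 = -23926$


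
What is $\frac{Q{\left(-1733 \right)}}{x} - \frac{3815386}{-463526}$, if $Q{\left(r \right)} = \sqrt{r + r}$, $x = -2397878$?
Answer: $\frac{1907693}{231763} - \frac{i \sqrt{3466}}{2397878} \approx 8.2312 - 2.4552 \cdot 10^{-5} i$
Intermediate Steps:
$Q{\left(r \right)} = \sqrt{2} \sqrt{r}$ ($Q{\left(r \right)} = \sqrt{2 r} = \sqrt{2} \sqrt{r}$)
$\frac{Q{\left(-1733 \right)}}{x} - \frac{3815386}{-463526} = \frac{\sqrt{2} \sqrt{-1733}}{-2397878} - \frac{3815386}{-463526} = \sqrt{2} i \sqrt{1733} \left(- \frac{1}{2397878}\right) - - \frac{1907693}{231763} = i \sqrt{3466} \left(- \frac{1}{2397878}\right) + \frac{1907693}{231763} = - \frac{i \sqrt{3466}}{2397878} + \frac{1907693}{231763} = \frac{1907693}{231763} - \frac{i \sqrt{3466}}{2397878}$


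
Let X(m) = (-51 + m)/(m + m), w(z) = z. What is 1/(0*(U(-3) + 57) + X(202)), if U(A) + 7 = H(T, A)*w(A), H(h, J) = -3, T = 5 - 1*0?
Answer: 404/151 ≈ 2.6755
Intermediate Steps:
T = 5 (T = 5 + 0 = 5)
U(A) = -7 - 3*A
X(m) = (-51 + m)/(2*m) (X(m) = (-51 + m)/((2*m)) = (-51 + m)*(1/(2*m)) = (-51 + m)/(2*m))
1/(0*(U(-3) + 57) + X(202)) = 1/(0*((-7 - 3*(-3)) + 57) + (½)*(-51 + 202)/202) = 1/(0*((-7 + 9) + 57) + (½)*(1/202)*151) = 1/(0*(2 + 57) + 151/404) = 1/(0*59 + 151/404) = 1/(0 + 151/404) = 1/(151/404) = 404/151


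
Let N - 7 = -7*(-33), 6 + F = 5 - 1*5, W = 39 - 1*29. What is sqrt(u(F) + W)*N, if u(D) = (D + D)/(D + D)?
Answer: 238*sqrt(11) ≈ 789.36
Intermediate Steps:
W = 10 (W = 39 - 29 = 10)
F = -6 (F = -6 + (5 - 1*5) = -6 + (5 - 5) = -6 + 0 = -6)
N = 238 (N = 7 - 7*(-33) = 7 + 231 = 238)
u(D) = 1 (u(D) = (2*D)/((2*D)) = (2*D)*(1/(2*D)) = 1)
sqrt(u(F) + W)*N = sqrt(1 + 10)*238 = sqrt(11)*238 = 238*sqrt(11)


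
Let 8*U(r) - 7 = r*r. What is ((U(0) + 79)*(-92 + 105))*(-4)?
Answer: -8307/2 ≈ -4153.5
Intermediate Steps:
U(r) = 7/8 + r²/8 (U(r) = 7/8 + (r*r)/8 = 7/8 + r²/8)
((U(0) + 79)*(-92 + 105))*(-4) = (((7/8 + (⅛)*0²) + 79)*(-92 + 105))*(-4) = (((7/8 + (⅛)*0) + 79)*13)*(-4) = (((7/8 + 0) + 79)*13)*(-4) = ((7/8 + 79)*13)*(-4) = ((639/8)*13)*(-4) = (8307/8)*(-4) = -8307/2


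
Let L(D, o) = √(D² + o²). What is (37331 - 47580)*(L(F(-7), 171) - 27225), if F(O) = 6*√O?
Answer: 279029025 - 30747*√3221 ≈ 2.7728e+8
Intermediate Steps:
(37331 - 47580)*(L(F(-7), 171) - 27225) = (37331 - 47580)*(√((6*√(-7))² + 171²) - 27225) = -10249*(√((6*(I*√7))² + 29241) - 27225) = -10249*(√((6*I*√7)² + 29241) - 27225) = -10249*(√(-252 + 29241) - 27225) = -10249*(√28989 - 27225) = -10249*(3*√3221 - 27225) = -10249*(-27225 + 3*√3221) = 279029025 - 30747*√3221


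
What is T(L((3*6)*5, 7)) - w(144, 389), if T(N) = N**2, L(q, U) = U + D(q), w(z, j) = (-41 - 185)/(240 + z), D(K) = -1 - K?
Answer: 1354865/192 ≈ 7056.6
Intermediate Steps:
w(z, j) = -226/(240 + z)
L(q, U) = -1 + U - q (L(q, U) = U + (-1 - q) = -1 + U - q)
T(L((3*6)*5, 7)) - w(144, 389) = (-1 + 7 - 3*6*5)**2 - (-226)/(240 + 144) = (-1 + 7 - 18*5)**2 - (-226)/384 = (-1 + 7 - 1*90)**2 - (-226)/384 = (-1 + 7 - 90)**2 - 1*(-113/192) = (-84)**2 + 113/192 = 7056 + 113/192 = 1354865/192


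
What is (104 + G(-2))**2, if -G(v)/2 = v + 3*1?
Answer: 10404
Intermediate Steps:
G(v) = -6 - 2*v (G(v) = -2*(v + 3*1) = -2*(v + 3) = -2*(3 + v) = -6 - 2*v)
(104 + G(-2))**2 = (104 + (-6 - 2*(-2)))**2 = (104 + (-6 + 4))**2 = (104 - 2)**2 = 102**2 = 10404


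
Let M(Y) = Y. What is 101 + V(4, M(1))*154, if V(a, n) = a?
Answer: 717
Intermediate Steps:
101 + V(4, M(1))*154 = 101 + 4*154 = 101 + 616 = 717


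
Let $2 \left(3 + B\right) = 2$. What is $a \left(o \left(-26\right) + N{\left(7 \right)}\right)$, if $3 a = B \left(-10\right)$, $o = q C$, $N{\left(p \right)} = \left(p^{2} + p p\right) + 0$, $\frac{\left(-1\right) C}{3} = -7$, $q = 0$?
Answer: $\frac{1960}{3} \approx 653.33$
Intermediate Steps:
$B = -2$ ($B = -3 + \frac{1}{2} \cdot 2 = -3 + 1 = -2$)
$C = 21$ ($C = \left(-3\right) \left(-7\right) = 21$)
$N{\left(p \right)} = 2 p^{2}$ ($N{\left(p \right)} = \left(p^{2} + p^{2}\right) + 0 = 2 p^{2} + 0 = 2 p^{2}$)
$o = 0$ ($o = 0 \cdot 21 = 0$)
$a = \frac{20}{3}$ ($a = \frac{\left(-2\right) \left(-10\right)}{3} = \frac{1}{3} \cdot 20 = \frac{20}{3} \approx 6.6667$)
$a \left(o \left(-26\right) + N{\left(7 \right)}\right) = \frac{20 \left(0 \left(-26\right) + 2 \cdot 7^{2}\right)}{3} = \frac{20 \left(0 + 2 \cdot 49\right)}{3} = \frac{20 \left(0 + 98\right)}{3} = \frac{20}{3} \cdot 98 = \frac{1960}{3}$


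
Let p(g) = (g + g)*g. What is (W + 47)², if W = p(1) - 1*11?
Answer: 1444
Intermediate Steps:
p(g) = 2*g² (p(g) = (2*g)*g = 2*g²)
W = -9 (W = 2*1² - 1*11 = 2*1 - 11 = 2 - 11 = -9)
(W + 47)² = (-9 + 47)² = 38² = 1444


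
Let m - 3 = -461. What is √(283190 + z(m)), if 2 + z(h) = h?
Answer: 7*√5770 ≈ 531.72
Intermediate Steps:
m = -458 (m = 3 - 461 = -458)
z(h) = -2 + h
√(283190 + z(m)) = √(283190 + (-2 - 458)) = √(283190 - 460) = √282730 = 7*√5770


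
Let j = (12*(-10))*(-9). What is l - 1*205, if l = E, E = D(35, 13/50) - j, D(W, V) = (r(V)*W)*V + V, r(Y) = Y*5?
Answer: -127291/100 ≈ -1272.9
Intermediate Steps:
r(Y) = 5*Y
j = 1080 (j = -120*(-9) = 1080)
D(W, V) = V + 5*W*V² (D(W, V) = ((5*V)*W)*V + V = (5*V*W)*V + V = 5*W*V² + V = V + 5*W*V²)
E = -106791/100 (E = (13/50)*(1 + 5*(13/50)*35) - 1*1080 = (13*(1/50))*(1 + 5*(13*(1/50))*35) - 1080 = 13*(1 + 5*(13/50)*35)/50 - 1080 = 13*(1 + 91/2)/50 - 1080 = (13/50)*(93/2) - 1080 = 1209/100 - 1080 = -106791/100 ≈ -1067.9)
l = -106791/100 ≈ -1067.9
l - 1*205 = -106791/100 - 1*205 = -106791/100 - 205 = -127291/100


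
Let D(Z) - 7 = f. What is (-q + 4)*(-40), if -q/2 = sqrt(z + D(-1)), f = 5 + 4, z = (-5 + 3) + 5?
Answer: -160 - 80*sqrt(19) ≈ -508.71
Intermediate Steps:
z = 3 (z = -2 + 5 = 3)
f = 9
D(Z) = 16 (D(Z) = 7 + 9 = 16)
q = -2*sqrt(19) (q = -2*sqrt(3 + 16) = -2*sqrt(19) ≈ -8.7178)
(-q + 4)*(-40) = (-(-2)*sqrt(19) + 4)*(-40) = (2*sqrt(19) + 4)*(-40) = (4 + 2*sqrt(19))*(-40) = -160 - 80*sqrt(19)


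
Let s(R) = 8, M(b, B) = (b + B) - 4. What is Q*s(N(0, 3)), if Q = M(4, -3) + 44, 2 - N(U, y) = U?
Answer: 328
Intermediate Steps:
N(U, y) = 2 - U
M(b, B) = -4 + B + b (M(b, B) = (B + b) - 4 = -4 + B + b)
Q = 41 (Q = (-4 - 3 + 4) + 44 = -3 + 44 = 41)
Q*s(N(0, 3)) = 41*8 = 328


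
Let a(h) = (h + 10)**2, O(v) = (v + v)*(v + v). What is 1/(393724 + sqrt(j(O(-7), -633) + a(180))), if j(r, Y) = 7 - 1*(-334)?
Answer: 393724/155018551735 - 3*sqrt(4049)/155018551735 ≈ 2.5386e-6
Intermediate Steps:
O(v) = 4*v**2 (O(v) = (2*v)*(2*v) = 4*v**2)
a(h) = (10 + h)**2
j(r, Y) = 341 (j(r, Y) = 7 + 334 = 341)
1/(393724 + sqrt(j(O(-7), -633) + a(180))) = 1/(393724 + sqrt(341 + (10 + 180)**2)) = 1/(393724 + sqrt(341 + 190**2)) = 1/(393724 + sqrt(341 + 36100)) = 1/(393724 + sqrt(36441)) = 1/(393724 + 3*sqrt(4049))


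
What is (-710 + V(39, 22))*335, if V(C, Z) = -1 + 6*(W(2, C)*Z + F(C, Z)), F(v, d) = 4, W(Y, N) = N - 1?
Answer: 1450215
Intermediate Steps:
W(Y, N) = -1 + N
V(C, Z) = 23 + 6*Z*(-1 + C) (V(C, Z) = -1 + 6*((-1 + C)*Z + 4) = -1 + 6*(Z*(-1 + C) + 4) = -1 + 6*(4 + Z*(-1 + C)) = -1 + (24 + 6*Z*(-1 + C)) = 23 + 6*Z*(-1 + C))
(-710 + V(39, 22))*335 = (-710 + (23 + 6*22*(-1 + 39)))*335 = (-710 + (23 + 6*22*38))*335 = (-710 + (23 + 5016))*335 = (-710 + 5039)*335 = 4329*335 = 1450215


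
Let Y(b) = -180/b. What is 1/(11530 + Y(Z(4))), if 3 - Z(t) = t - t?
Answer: 1/11470 ≈ 8.7184e-5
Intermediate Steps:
Z(t) = 3 (Z(t) = 3 - (t - t) = 3 - 1*0 = 3 + 0 = 3)
1/(11530 + Y(Z(4))) = 1/(11530 - 180/3) = 1/(11530 - 180*1/3) = 1/(11530 - 60) = 1/11470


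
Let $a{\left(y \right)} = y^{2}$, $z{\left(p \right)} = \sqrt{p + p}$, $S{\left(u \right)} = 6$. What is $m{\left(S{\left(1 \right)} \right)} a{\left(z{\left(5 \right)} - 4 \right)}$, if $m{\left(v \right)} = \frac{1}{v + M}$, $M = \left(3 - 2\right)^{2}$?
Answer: $\frac{\left(4 - \sqrt{10}\right)^{2}}{7} \approx 0.10025$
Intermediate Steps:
$M = 1$ ($M = 1^{2} = 1$)
$z{\left(p \right)} = \sqrt{2} \sqrt{p}$ ($z{\left(p \right)} = \sqrt{2 p} = \sqrt{2} \sqrt{p}$)
$m{\left(v \right)} = \frac{1}{1 + v}$ ($m{\left(v \right)} = \frac{1}{v + 1} = \frac{1}{1 + v}$)
$m{\left(S{\left(1 \right)} \right)} a{\left(z{\left(5 \right)} - 4 \right)} = \frac{\left(\sqrt{2} \sqrt{5} - 4\right)^{2}}{1 + 6} = \frac{\left(\sqrt{10} - 4\right)^{2}}{7} = \frac{\left(-4 + \sqrt{10}\right)^{2}}{7}$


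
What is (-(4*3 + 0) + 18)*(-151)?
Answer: -906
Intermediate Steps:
(-(4*3 + 0) + 18)*(-151) = (-(12 + 0) + 18)*(-151) = (-1*12 + 18)*(-151) = (-12 + 18)*(-151) = 6*(-151) = -906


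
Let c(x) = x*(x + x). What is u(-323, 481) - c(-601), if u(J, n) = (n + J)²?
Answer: -697438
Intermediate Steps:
u(J, n) = (J + n)²
c(x) = 2*x² (c(x) = x*(2*x) = 2*x²)
u(-323, 481) - c(-601) = (-323 + 481)² - 2*(-601)² = 158² - 2*361201 = 24964 - 1*722402 = 24964 - 722402 = -697438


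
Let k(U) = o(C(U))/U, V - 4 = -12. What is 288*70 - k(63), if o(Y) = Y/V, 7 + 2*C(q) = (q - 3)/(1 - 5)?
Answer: 10160629/504 ≈ 20160.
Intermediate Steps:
V = -8 (V = 4 - 12 = -8)
C(q) = -25/8 - q/8 (C(q) = -7/2 + ((q - 3)/(1 - 5))/2 = -7/2 + ((-3 + q)/(-4))/2 = -7/2 + ((-3 + q)*(-¼))/2 = -7/2 + (¾ - q/4)/2 = -7/2 + (3/8 - q/8) = -25/8 - q/8)
o(Y) = -Y/8 (o(Y) = Y/(-8) = Y*(-⅛) = -Y/8)
k(U) = (25/64 + U/64)/U (k(U) = (-(-25/8 - U/8)/8)/U = (25/64 + U/64)/U)
288*70 - k(63) = 288*70 - (25 + 63)/(64*63) = 20160 - 88/(64*63) = 20160 - 1*11/504 = 20160 - 11/504 = 10160629/504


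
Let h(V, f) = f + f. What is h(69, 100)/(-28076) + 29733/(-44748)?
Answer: -6391919/9517764 ≈ -0.67158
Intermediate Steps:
h(V, f) = 2*f
h(69, 100)/(-28076) + 29733/(-44748) = (2*100)/(-28076) + 29733/(-44748) = 200*(-1/28076) + 29733*(-1/44748) = -50/7019 - 901/1356 = -6391919/9517764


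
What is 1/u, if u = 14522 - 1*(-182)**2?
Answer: -1/18602 ≈ -5.3758e-5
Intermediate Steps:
u = -18602 (u = 14522 - 1*33124 = 14522 - 33124 = -18602)
1/u = 1/(-18602) = -1/18602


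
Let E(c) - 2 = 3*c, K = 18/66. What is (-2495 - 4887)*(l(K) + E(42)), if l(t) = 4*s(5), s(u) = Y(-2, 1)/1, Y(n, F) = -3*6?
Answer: -413392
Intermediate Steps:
K = 3/11 (K = 18*(1/66) = 3/11 ≈ 0.27273)
Y(n, F) = -18
s(u) = -18 (s(u) = -18/1 = -18*1 = -18)
E(c) = 2 + 3*c
l(t) = -72 (l(t) = 4*(-18) = -72)
(-2495 - 4887)*(l(K) + E(42)) = (-2495 - 4887)*(-72 + (2 + 3*42)) = -7382*(-72 + (2 + 126)) = -7382*(-72 + 128) = -7382*56 = -413392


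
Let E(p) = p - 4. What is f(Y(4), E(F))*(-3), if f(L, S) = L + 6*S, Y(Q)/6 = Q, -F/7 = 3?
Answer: 378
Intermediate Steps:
F = -21 (F = -7*3 = -21)
Y(Q) = 6*Q
E(p) = -4 + p
f(Y(4), E(F))*(-3) = (6*4 + 6*(-4 - 21))*(-3) = (24 + 6*(-25))*(-3) = (24 - 150)*(-3) = -126*(-3) = 378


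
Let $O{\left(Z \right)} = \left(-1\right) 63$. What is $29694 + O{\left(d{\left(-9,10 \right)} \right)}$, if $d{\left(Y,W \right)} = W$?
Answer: $29631$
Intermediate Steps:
$O{\left(Z \right)} = -63$
$29694 + O{\left(d{\left(-9,10 \right)} \right)} = 29694 - 63 = 29631$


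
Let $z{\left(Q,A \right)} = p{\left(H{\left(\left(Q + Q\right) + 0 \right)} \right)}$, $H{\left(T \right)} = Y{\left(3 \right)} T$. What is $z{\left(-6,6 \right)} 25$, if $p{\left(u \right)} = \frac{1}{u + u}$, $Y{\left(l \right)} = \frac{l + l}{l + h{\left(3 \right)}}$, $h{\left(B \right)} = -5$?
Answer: $\frac{25}{72} \approx 0.34722$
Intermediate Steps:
$Y{\left(l \right)} = \frac{2 l}{-5 + l}$ ($Y{\left(l \right)} = \frac{l + l}{l - 5} = \frac{2 l}{-5 + l}$)
$H{\left(T \right)} = - 3 T$ ($H{\left(T \right)} = 2 \cdot 3 \frac{1}{-5 + 3} T = 2 \cdot 3 \frac{1}{-2} T = 2 \cdot 3 \left(- \frac{1}{2}\right) T = - 3 T$)
$p{\left(u \right)} = \frac{1}{2 u}$
$z{\left(Q,A \right)} = - \frac{1}{12 Q}$ ($z{\left(Q,A \right)} = \frac{1}{2 \left(- 3 \left(\left(Q + Q\right) + 0\right)\right)} = \frac{1}{2 \left(- 3 \left(2 Q + 0\right)\right)} = \frac{1}{2 \left(- 3 \cdot 2 Q\right)} = \frac{1}{2 \left(- 6 Q\right)} = \frac{\left(- \frac{1}{6}\right) \frac{1}{Q}}{2} = - \frac{1}{12 Q}$)
$z{\left(-6,6 \right)} 25 = - \frac{1}{12 \left(-6\right)} 25 = \left(- \frac{1}{12}\right) \left(- \frac{1}{6}\right) 25 = \frac{1}{72} \cdot 25 = \frac{25}{72}$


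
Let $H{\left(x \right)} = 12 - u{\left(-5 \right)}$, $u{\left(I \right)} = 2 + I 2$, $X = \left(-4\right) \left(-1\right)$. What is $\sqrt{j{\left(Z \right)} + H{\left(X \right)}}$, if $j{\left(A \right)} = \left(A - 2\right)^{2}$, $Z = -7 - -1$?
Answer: $2 \sqrt{21} \approx 9.1651$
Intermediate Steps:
$X = 4$
$Z = -6$ ($Z = -7 + 1 = -6$)
$j{\left(A \right)} = \left(-2 + A\right)^{2}$
$u{\left(I \right)} = 2 + 2 I$
$H{\left(x \right)} = 20$ ($H{\left(x \right)} = 12 - \left(2 + 2 \left(-5\right)\right) = 12 - \left(2 - 10\right) = 12 - -8 = 12 + 8 = 20$)
$\sqrt{j{\left(Z \right)} + H{\left(X \right)}} = \sqrt{\left(-2 - 6\right)^{2} + 20} = \sqrt{\left(-8\right)^{2} + 20} = \sqrt{64 + 20} = \sqrt{84} = 2 \sqrt{21}$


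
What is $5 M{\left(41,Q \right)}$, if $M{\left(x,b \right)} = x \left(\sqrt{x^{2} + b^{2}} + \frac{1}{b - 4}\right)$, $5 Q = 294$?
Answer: $\frac{1025}{274} + 41 \sqrt{128461} \approx 14699.0$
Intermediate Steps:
$Q = \frac{294}{5}$ ($Q = \frac{1}{5} \cdot 294 = \frac{294}{5} \approx 58.8$)
$M{\left(x,b \right)} = x \left(\frac{1}{-4 + b} + \sqrt{b^{2} + x^{2}}\right)$ ($M{\left(x,b \right)} = x \left(\sqrt{b^{2} + x^{2}} + \frac{1}{-4 + b}\right) = x \left(\frac{1}{-4 + b} + \sqrt{b^{2} + x^{2}}\right)$)
$5 M{\left(41,Q \right)} = 5 \frac{41 \left(1 - 4 \sqrt{\left(\frac{294}{5}\right)^{2} + 41^{2}} + \frac{294 \sqrt{\left(\frac{294}{5}\right)^{2} + 41^{2}}}{5}\right)}{-4 + \frac{294}{5}} = 5 \frac{41 \left(1 - 4 \sqrt{\frac{86436}{25} + 1681} + \frac{294 \sqrt{\frac{86436}{25} + 1681}}{5}\right)}{\frac{274}{5}} = 5 \cdot 41 \cdot \frac{5}{274} \left(1 - 4 \sqrt{\frac{128461}{25}} + \frac{294 \sqrt{\frac{128461}{25}}}{5}\right) = 5 \cdot 41 \cdot \frac{5}{274} \left(1 - 4 \frac{\sqrt{128461}}{5} + \frac{294 \frac{\sqrt{128461}}{5}}{5}\right) = 5 \cdot 41 \cdot \frac{5}{274} \left(1 - \frac{4 \sqrt{128461}}{5} + \frac{294 \sqrt{128461}}{25}\right) = 5 \cdot 41 \cdot \frac{5}{274} \left(1 + \frac{274 \sqrt{128461}}{25}\right) = 5 \left(\frac{205}{274} + \frac{41 \sqrt{128461}}{5}\right) = \frac{1025}{274} + 41 \sqrt{128461}$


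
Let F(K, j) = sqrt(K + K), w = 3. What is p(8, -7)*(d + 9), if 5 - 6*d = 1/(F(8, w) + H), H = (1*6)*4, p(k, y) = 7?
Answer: 1651/24 ≈ 68.792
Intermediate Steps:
H = 24 (H = 6*4 = 24)
F(K, j) = sqrt(2)*sqrt(K) (F(K, j) = sqrt(2*K) = sqrt(2)*sqrt(K))
d = 139/168 (d = 5/6 - 1/(6*(sqrt(2)*sqrt(8) + 24)) = 5/6 - 1/(6*(sqrt(2)*(2*sqrt(2)) + 24)) = 5/6 - 1/(6*(4 + 24)) = 5/6 - 1/6/28 = 5/6 - 1/6*1/28 = 5/6 - 1/168 = 139/168 ≈ 0.82738)
p(8, -7)*(d + 9) = 7*(139/168 + 9) = 7*(1651/168) = 1651/24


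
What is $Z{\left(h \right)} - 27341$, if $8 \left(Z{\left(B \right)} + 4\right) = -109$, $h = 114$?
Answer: $- \frac{218869}{8} \approx -27359.0$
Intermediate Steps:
$Z{\left(B \right)} = - \frac{141}{8}$ ($Z{\left(B \right)} = -4 + \frac{1}{8} \left(-109\right) = -4 - \frac{109}{8} = - \frac{141}{8}$)
$Z{\left(h \right)} - 27341 = - \frac{141}{8} - 27341 = - \frac{218869}{8}$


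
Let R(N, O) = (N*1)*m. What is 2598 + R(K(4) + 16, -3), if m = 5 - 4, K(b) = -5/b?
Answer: 10451/4 ≈ 2612.8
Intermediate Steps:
m = 1
R(N, O) = N (R(N, O) = (N*1)*1 = N*1 = N)
2598 + R(K(4) + 16, -3) = 2598 + (-5/4 + 16) = 2598 + 59/4 = 10451/4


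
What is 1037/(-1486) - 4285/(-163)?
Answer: 6198479/242218 ≈ 25.590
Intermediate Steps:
1037/(-1486) - 4285/(-163) = 1037*(-1/1486) - 4285*(-1/163) = -1037/1486 + 4285/163 = 6198479/242218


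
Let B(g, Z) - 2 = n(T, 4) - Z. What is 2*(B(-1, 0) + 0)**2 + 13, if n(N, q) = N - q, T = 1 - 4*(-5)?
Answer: 735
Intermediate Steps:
T = 21 (T = 1 + 20 = 21)
B(g, Z) = 19 - Z (B(g, Z) = 2 + ((21 - 1*4) - Z) = 2 + ((21 - 4) - Z) = 2 + (17 - Z) = 19 - Z)
2*(B(-1, 0) + 0)**2 + 13 = 2*((19 - 1*0) + 0)**2 + 13 = 2*((19 + 0) + 0)**2 + 13 = 2*(19 + 0)**2 + 13 = 2*19**2 + 13 = 2*361 + 13 = 722 + 13 = 735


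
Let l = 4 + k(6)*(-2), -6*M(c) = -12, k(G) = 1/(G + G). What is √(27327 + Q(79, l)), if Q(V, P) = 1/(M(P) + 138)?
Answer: √133902335/70 ≈ 165.31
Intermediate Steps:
k(G) = 1/(2*G)
M(c) = 2 (M(c) = -⅙*(-12) = 2)
l = 23/6 (l = 4 + ((½)/6)*(-2) = 4 + ((½)*(⅙))*(-2) = 4 + (1/12)*(-2) = 4 - ⅙ = 23/6 ≈ 3.8333)
Q(V, P) = 1/140 (Q(V, P) = 1/(2 + 138) = 1/140)
√(27327 + Q(79, l)) = √(27327 + 1/140) = √(3825781/140) = √133902335/70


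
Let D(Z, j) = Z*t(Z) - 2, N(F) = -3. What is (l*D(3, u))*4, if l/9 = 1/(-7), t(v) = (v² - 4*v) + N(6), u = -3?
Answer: 720/7 ≈ 102.86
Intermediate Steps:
t(v) = -3 + v² - 4*v (t(v) = (v² - 4*v) - 3 = -3 + v² - 4*v)
l = -9/7 (l = 9/(-7) = 9*(-⅐) = -9/7 ≈ -1.2857)
D(Z, j) = -2 + Z*(-3 + Z² - 4*Z) (D(Z, j) = Z*(-3 + Z² - 4*Z) - 2 = -2 + Z*(-3 + Z² - 4*Z))
(l*D(3, u))*4 = -9*(-2 - 1*3*(3 - 1*3² + 4*3))/7*4 = -9*(-2 - 1*3*(3 - 1*9 + 12))/7*4 = -9*(-2 - 1*3*(3 - 9 + 12))/7*4 = -9*(-2 - 1*3*6)/7*4 = -9*(-2 - 18)/7*4 = -9/7*(-20)*4 = (180/7)*4 = 720/7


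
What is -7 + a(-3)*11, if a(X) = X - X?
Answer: -7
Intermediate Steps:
a(X) = 0
-7 + a(-3)*11 = -7 + 0*11 = -7 + 0 = -7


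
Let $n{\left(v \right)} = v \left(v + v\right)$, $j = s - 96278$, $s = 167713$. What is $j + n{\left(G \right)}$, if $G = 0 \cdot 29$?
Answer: $71435$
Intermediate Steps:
$j = 71435$ ($j = 167713 - 96278 = 71435$)
$G = 0$
$n{\left(v \right)} = 2 v^{2}$ ($n{\left(v \right)} = v 2 v = 2 v^{2}$)
$j + n{\left(G \right)} = 71435 + 2 \cdot 0^{2} = 71435 + 2 \cdot 0 = 71435 + 0 = 71435$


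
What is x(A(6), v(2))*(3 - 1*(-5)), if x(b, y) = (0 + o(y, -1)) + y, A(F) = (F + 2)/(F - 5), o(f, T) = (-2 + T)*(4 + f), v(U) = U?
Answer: -128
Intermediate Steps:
A(F) = (2 + F)/(-5 + F)
x(b, y) = -12 - 2*y (x(b, y) = (0 + (-8 - 2*y + 4*(-1) - y)) + y = (0 + (-8 - 2*y - 4 - y)) + y = (0 + (-12 - 3*y)) + y = (-12 - 3*y) + y = -12 - 2*y)
x(A(6), v(2))*(3 - 1*(-5)) = (-12 - 2*2)*(3 - 1*(-5)) = (-12 - 4)*(3 + 5) = -16*8 = -128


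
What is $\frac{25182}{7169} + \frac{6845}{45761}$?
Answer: $\frac{17931721}{4896427} \approx 3.6622$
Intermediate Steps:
$\frac{25182}{7169} + \frac{6845}{45761} = \frac{17931721}{4896427}$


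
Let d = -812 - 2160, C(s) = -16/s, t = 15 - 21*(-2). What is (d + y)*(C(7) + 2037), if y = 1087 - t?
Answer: -27659906/7 ≈ -3.9514e+6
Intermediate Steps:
t = 57 (t = 15 + 42 = 57)
y = 1030 (y = 1087 - 1*57 = 1087 - 57 = 1030)
d = -2972
(d + y)*(C(7) + 2037) = (-2972 + 1030)*(-16/7 + 2037) = -1942*(-16*⅐ + 2037) = -1942*(-16/7 + 2037) = -1942*14243/7 = -27659906/7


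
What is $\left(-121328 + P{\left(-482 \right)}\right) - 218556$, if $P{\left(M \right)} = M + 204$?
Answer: $-340162$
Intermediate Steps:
$P{\left(M \right)} = 204 + M$
$\left(-121328 + P{\left(-482 \right)}\right) - 218556 = \left(-121328 + \left(204 - 482\right)\right) - 218556 = \left(-121328 - 278\right) - 218556 = -121606 - 218556 = -340162$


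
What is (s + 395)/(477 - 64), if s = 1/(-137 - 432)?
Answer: 224754/234997 ≈ 0.95641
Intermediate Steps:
s = -1/569 (s = 1/(-569) = -1/569 ≈ -0.0017575)
(s + 395)/(477 - 64) = (-1/569 + 395)/(477 - 64) = (224754/569)/413 = (224754/569)*(1/413) = 224754/234997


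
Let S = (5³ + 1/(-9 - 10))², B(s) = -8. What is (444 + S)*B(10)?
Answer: -46369280/361 ≈ -1.2845e+5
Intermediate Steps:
S = 5635876/361 (S = (125 + 1/(-19))² = (125 - 1/19)² = (2374/19)² = 5635876/361 ≈ 15612.)
(444 + S)*B(10) = (444 + 5635876/361)*(-8) = (5796160/361)*(-8) = -46369280/361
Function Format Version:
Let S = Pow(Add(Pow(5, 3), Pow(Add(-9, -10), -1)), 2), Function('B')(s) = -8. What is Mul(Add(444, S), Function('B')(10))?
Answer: Rational(-46369280, 361) ≈ -1.2845e+5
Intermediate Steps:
S = Rational(5635876, 361) (S = Pow(Add(125, Pow(-19, -1)), 2) = Pow(Add(125, Rational(-1, 19)), 2) = Pow(Rational(2374, 19), 2) = Rational(5635876, 361) ≈ 15612.)
Mul(Add(444, S), Function('B')(10)) = Mul(Add(444, Rational(5635876, 361)), -8) = Mul(Rational(5796160, 361), -8) = Rational(-46369280, 361)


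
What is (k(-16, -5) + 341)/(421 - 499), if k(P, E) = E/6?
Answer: -157/36 ≈ -4.3611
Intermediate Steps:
k(P, E) = E/6 (k(P, E) = E*(⅙) = E/6)
(k(-16, -5) + 341)/(421 - 499) = ((⅙)*(-5) + 341)/(421 - 499) = (-⅚ + 341)/(-78) = (2041/6)*(-1/78) = -157/36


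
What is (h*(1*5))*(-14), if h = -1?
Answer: 70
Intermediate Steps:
(h*(1*5))*(-14) = -5*(-14) = 70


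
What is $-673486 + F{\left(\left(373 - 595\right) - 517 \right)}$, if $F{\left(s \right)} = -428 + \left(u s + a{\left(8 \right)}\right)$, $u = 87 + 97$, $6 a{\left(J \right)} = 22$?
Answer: $- \frac{2429659}{3} \approx -8.0989 \cdot 10^{5}$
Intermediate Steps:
$a{\left(J \right)} = \frac{11}{3}$ ($a{\left(J \right)} = \frac{1}{6} \cdot 22 = \frac{11}{3}$)
$u = 184$
$F{\left(s \right)} = - \frac{1273}{3} + 184 s$ ($F{\left(s \right)} = -428 + \left(184 s + \frac{11}{3}\right) = -428 + \left(\frac{11}{3} + 184 s\right) = - \frac{1273}{3} + 184 s$)
$-673486 + F{\left(\left(373 - 595\right) - 517 \right)} = -673486 + \left(- \frac{1273}{3} + 184 \left(\left(373 - 595\right) - 517\right)\right) = -673486 + \left(- \frac{1273}{3} + 184 \left(-222 - 517\right)\right) = -673486 + \left(- \frac{1273}{3} + 184 \left(-739\right)\right) = -673486 - \frac{409201}{3} = - \frac{2429659}{3}$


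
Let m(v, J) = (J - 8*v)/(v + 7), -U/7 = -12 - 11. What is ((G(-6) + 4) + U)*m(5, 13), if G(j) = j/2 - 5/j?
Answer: -2931/8 ≈ -366.38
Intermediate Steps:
U = 161 (U = -7*(-12 - 11) = -7*(-23) = 161)
G(j) = j/2 - 5/j (G(j) = j*(1/2) - 5/j = j/2 - 5/j)
m(v, J) = (J - 8*v)/(7 + v)
((G(-6) + 4) + U)*m(5, 13) = ((((1/2)*(-6) - 5/(-6)) + 4) + 161)*((13 - 8*5)/(7 + 5)) = (((-3 - 5*(-1/6)) + 4) + 161)*((13 - 40)/12) = (((-3 + 5/6) + 4) + 161)*((1/12)*(-27)) = ((-13/6 + 4) + 161)*(-9/4) = (11/6 + 161)*(-9/4) = (977/6)*(-9/4) = -2931/8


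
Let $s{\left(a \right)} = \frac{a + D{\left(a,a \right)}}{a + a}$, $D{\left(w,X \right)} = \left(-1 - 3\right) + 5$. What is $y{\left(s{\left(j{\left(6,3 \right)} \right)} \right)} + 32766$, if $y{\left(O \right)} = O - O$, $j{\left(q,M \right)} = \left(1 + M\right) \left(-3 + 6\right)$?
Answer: $32766$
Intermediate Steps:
$j{\left(q,M \right)} = 3 + 3 M$ ($j{\left(q,M \right)} = \left(1 + M\right) 3 = 3 + 3 M$)
$D{\left(w,X \right)} = 1$ ($D{\left(w,X \right)} = -4 + 5 = 1$)
$s{\left(a \right)} = \frac{1 + a}{2 a}$ ($s{\left(a \right)} = \frac{a + 1}{a + a} = \frac{1 + a}{2 a}$)
$y{\left(O \right)} = 0$
$y{\left(s{\left(j{\left(6,3 \right)} \right)} \right)} + 32766 = 0 + 32766 = 32766$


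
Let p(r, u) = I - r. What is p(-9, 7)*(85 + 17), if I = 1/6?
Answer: 935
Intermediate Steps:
I = ⅙ ≈ 0.16667
p(r, u) = ⅙ - r
p(-9, 7)*(85 + 17) = (⅙ - 1*(-9))*(85 + 17) = (⅙ + 9)*102 = (55/6)*102 = 935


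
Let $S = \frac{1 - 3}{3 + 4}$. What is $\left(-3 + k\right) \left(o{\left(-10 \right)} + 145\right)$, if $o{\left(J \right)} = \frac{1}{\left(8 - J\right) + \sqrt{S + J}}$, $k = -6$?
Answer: $\frac{3 \left(- 870 \sqrt{14} + 18277 i\right)}{2 \left(\sqrt{14} - 21 i\right)} \approx -1305.5 + 0.086346 i$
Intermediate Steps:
$S = - \frac{2}{7} \approx -0.28571$
$o{\left(J \right)} = \frac{1}{8 + \sqrt{- \frac{2}{7} + J} - J}$ ($o{\left(J \right)} = \frac{1}{\left(8 - J\right) + \sqrt{- \frac{2}{7} + J}} = \frac{1}{8 + \sqrt{- \frac{2}{7} + J} - J}$)
$\left(-3 + k\right) \left(o{\left(-10 \right)} + 145\right) = \left(-3 - 6\right) \left(\frac{7}{56 - -70 + \sqrt{7} \sqrt{-2 + 7 \left(-10\right)}} + 145\right) = - 9 \left(\frac{7}{56 + 70 + \sqrt{7} \sqrt{-2 - 70}} + 145\right) = - 9 \left(\frac{7}{56 + 70 + \sqrt{7} \sqrt{-72}} + 145\right) = - 9 \left(\frac{7}{56 + 70 + \sqrt{7} \cdot 6 i \sqrt{2}} + 145\right) = - 9 \left(\frac{7}{56 + 70 + 6 i \sqrt{14}} + 145\right) = - 9 \left(\frac{7}{126 + 6 i \sqrt{14}} + 145\right) = - 9 \left(145 + \frac{7}{126 + 6 i \sqrt{14}}\right) = -1305 - \frac{63}{126 + 6 i \sqrt{14}}$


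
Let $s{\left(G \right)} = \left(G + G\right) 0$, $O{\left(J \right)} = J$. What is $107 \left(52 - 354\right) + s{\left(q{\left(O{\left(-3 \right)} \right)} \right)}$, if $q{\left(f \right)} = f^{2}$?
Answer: $-32314$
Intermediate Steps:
$s{\left(G \right)} = 0$ ($s{\left(G \right)} = 2 G 0 = 0$)
$107 \left(52 - 354\right) + s{\left(q{\left(O{\left(-3 \right)} \right)} \right)} = 107 \left(52 - 354\right) + 0 = 107 \left(-302\right) + 0 = -32314 + 0 = -32314$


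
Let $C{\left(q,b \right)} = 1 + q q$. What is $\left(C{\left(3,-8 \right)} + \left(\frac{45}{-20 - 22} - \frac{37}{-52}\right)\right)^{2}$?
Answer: $\frac{12313081}{132496} \approx 92.932$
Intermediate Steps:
$C{\left(q,b \right)} = 1 + q^{2}$
$\left(C{\left(3,-8 \right)} + \left(\frac{45}{-20 - 22} - \frac{37}{-52}\right)\right)^{2} = \left(\left(1 + 3^{2}\right) + \left(\frac{45}{-20 - 22} - \frac{37}{-52}\right)\right)^{2} = \left(\left(1 + 9\right) + \left(\frac{45}{-20 - 22} - - \frac{37}{52}\right)\right)^{2} = \left(10 + \left(\frac{45}{-42} + \frac{37}{52}\right)\right)^{2} = \left(10 + \left(45 \left(- \frac{1}{42}\right) + \frac{37}{52}\right)\right)^{2} = \left(10 + \left(- \frac{15}{14} + \frac{37}{52}\right)\right)^{2} = \left(10 - \frac{131}{364}\right)^{2} = \left(\frac{3509}{364}\right)^{2} = \frac{12313081}{132496}$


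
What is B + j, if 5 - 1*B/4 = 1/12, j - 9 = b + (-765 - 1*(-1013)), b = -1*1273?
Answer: -2989/3 ≈ -996.33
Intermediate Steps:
b = -1273
j = -1016 (j = 9 + (-1273 + (-765 - 1*(-1013))) = 9 + (-1273 + (-765 + 1013)) = 9 + (-1273 + 248) = 9 - 1025 = -1016)
B = 59/3 (B = 20 - 4/12 = 20 - 4*1/12 = 20 - ⅓ = 59/3 ≈ 19.667)
B + j = 59/3 - 1016 = -2989/3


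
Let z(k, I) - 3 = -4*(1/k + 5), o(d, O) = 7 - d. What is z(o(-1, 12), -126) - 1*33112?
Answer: -66259/2 ≈ -33130.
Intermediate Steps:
z(k, I) = -17 - 4/k (z(k, I) = 3 - 4*(1/k + 5) = 3 - 4*(5 + 1/k) = 3 + (-20 - 4/k) = -17 - 4/k)
z(o(-1, 12), -126) - 1*33112 = (-17 - 4/(7 - 1*(-1))) - 1*33112 = (-17 - 4/(7 + 1)) - 33112 = (-17 - 4/8) - 33112 = (-17 - 4*1/8) - 33112 = (-17 - 1/2) - 33112 = -35/2 - 33112 = -66259/2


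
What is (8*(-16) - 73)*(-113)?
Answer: 22713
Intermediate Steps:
(8*(-16) - 73)*(-113) = (-128 - 73)*(-113) = -201*(-113) = 22713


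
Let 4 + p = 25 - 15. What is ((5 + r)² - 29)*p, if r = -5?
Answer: -174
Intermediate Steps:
p = 6 (p = -4 + (25 - 15) = -4 + 10 = 6)
((5 + r)² - 29)*p = ((5 - 5)² - 29)*6 = (0² - 29)*6 = (0 - 29)*6 = -29*6 = -174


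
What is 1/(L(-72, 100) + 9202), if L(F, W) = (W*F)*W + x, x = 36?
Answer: -1/710762 ≈ -1.4069e-6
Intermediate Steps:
L(F, W) = 36 + F*W² (L(F, W) = (W*F)*W + 36 = (F*W)*W + 36 = F*W² + 36 = 36 + F*W²)
1/(L(-72, 100) + 9202) = 1/((36 - 72*100²) + 9202) = 1/((36 - 72*10000) + 9202) = 1/((36 - 720000) + 9202) = 1/(-719964 + 9202) = 1/(-710762) = -1/710762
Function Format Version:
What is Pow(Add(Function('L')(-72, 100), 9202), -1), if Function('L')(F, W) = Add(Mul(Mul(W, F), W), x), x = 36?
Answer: Rational(-1, 710762) ≈ -1.4069e-6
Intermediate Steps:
Function('L')(F, W) = Add(36, Mul(F, Pow(W, 2))) (Function('L')(F, W) = Add(Mul(Mul(W, F), W), 36) = Add(Mul(Mul(F, W), W), 36) = Add(Mul(F, Pow(W, 2)), 36) = Add(36, Mul(F, Pow(W, 2))))
Pow(Add(Function('L')(-72, 100), 9202), -1) = Pow(Add(Add(36, Mul(-72, Pow(100, 2))), 9202), -1) = Pow(Add(Add(36, Mul(-72, 10000)), 9202), -1) = Pow(Add(Add(36, -720000), 9202), -1) = Pow(Add(-719964, 9202), -1) = Pow(-710762, -1) = Rational(-1, 710762)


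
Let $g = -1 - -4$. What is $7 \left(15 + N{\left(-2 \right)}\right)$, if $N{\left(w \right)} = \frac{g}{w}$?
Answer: $\frac{189}{2} \approx 94.5$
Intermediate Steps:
$g = 3$ ($g = -1 + 4 = 3$)
$N{\left(w \right)} = \frac{3}{w}$
$7 \left(15 + N{\left(-2 \right)}\right) = 7 \left(15 + \frac{3}{-2}\right) = 7 \left(15 + 3 \left(- \frac{1}{2}\right)\right) = 7 \left(15 - \frac{3}{2}\right) = 7 \cdot \frac{27}{2} = \frac{189}{2}$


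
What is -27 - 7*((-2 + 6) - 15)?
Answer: 50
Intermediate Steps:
-27 - 7*((-2 + 6) - 15) = -27 - 7*(4 - 15) = -27 - 7*(-11) = -27 + 77 = 50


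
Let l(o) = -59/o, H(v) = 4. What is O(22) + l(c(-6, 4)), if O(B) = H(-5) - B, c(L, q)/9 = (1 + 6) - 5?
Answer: -383/18 ≈ -21.278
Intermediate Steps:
c(L, q) = 18 (c(L, q) = 9*((1 + 6) - 5) = 9*(7 - 5) = 9*2 = 18)
O(B) = 4 - B
O(22) + l(c(-6, 4)) = (4 - 1*22) - 59/18 = (4 - 22) - 59*1/18 = -18 - 59/18 = -383/18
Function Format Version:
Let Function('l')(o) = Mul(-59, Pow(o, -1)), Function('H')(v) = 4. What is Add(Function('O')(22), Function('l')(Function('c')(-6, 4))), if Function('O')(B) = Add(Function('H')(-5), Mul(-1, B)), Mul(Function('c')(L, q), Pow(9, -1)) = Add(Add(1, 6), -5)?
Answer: Rational(-383, 18) ≈ -21.278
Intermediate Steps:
Function('c')(L, q) = 18 (Function('c')(L, q) = Mul(9, Add(Add(1, 6), -5)) = Mul(9, Add(7, -5)) = Mul(9, 2) = 18)
Function('O')(B) = Add(4, Mul(-1, B))
Add(Function('O')(22), Function('l')(Function('c')(-6, 4))) = Add(Add(4, Mul(-1, 22)), Mul(-59, Pow(18, -1))) = Add(Add(4, -22), Mul(-59, Rational(1, 18))) = Add(-18, Rational(-59, 18)) = Rational(-383, 18)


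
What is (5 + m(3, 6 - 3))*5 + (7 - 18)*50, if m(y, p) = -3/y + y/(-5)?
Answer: -533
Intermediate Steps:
m(y, p) = -3/y - y/5 (m(y, p) = -3/y + y*(-1/5) = -3/y - y/5)
(5 + m(3, 6 - 3))*5 + (7 - 18)*50 = (5 + (-3/3 - 1/5*3))*5 + (7 - 18)*50 = (5 + (-3*1/3 - 3/5))*5 - 11*50 = (5 + (-1 - 3/5))*5 - 550 = (5 - 8/5)*5 - 550 = (17/5)*5 - 550 = 17 - 550 = -533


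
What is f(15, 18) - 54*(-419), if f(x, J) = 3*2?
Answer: 22632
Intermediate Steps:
f(x, J) = 6
f(15, 18) - 54*(-419) = 6 - 54*(-419) = 6 + 22626 = 22632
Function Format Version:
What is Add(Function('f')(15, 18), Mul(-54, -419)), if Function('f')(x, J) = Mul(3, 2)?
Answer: 22632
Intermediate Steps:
Function('f')(x, J) = 6
Add(Function('f')(15, 18), Mul(-54, -419)) = Add(6, Mul(-54, -419)) = Add(6, 22626) = 22632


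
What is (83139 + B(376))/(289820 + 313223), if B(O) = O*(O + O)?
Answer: 365891/603043 ≈ 0.60674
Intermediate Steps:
B(O) = 2*O² (B(O) = O*(2*O) = 2*O²)
(83139 + B(376))/(289820 + 313223) = (83139 + 2*376²)/(289820 + 313223) = (83139 + 2*141376)/603043 = (83139 + 282752)*(1/603043) = 365891*(1/603043) = 365891/603043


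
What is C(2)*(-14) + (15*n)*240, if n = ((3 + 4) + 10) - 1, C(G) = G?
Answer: 57572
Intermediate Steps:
n = 16 (n = (7 + 10) - 1 = 17 - 1 = 16)
C(2)*(-14) + (15*n)*240 = 2*(-14) + (15*16)*240 = -28 + 240*240 = -28 + 57600 = 57572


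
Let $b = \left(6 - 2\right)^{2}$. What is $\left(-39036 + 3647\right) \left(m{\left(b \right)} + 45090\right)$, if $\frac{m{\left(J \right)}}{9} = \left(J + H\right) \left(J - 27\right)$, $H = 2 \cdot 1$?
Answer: $-1532626812$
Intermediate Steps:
$b = 16$ ($b = 4^{2} = 16$)
$H = 2$
$m{\left(J \right)} = 9 \left(-27 + J\right) \left(2 + J\right)$ ($m{\left(J \right)} = 9 \left(J + 2\right) \left(J - 27\right) = 9 \left(2 + J\right) \left(-27 + J\right) = 9 \left(-27 + J\right) \left(2 + J\right)$)
$\left(-39036 + 3647\right) \left(m{\left(b \right)} + 45090\right) = \left(-39036 + 3647\right) \left(\left(-486 - 3600 + 9 \cdot 16^{2}\right) + 45090\right) = - 35389 \left(\left(-486 - 3600 + 9 \cdot 256\right) + 45090\right) = - 35389 \left(\left(-486 - 3600 + 2304\right) + 45090\right) = - 35389 \left(-1782 + 45090\right) = \left(-35389\right) 43308 = -1532626812$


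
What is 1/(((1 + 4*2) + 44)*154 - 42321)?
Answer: -1/34159 ≈ -2.9275e-5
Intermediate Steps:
1/(((1 + 4*2) + 44)*154 - 42321) = 1/(((1 + 8) + 44)*154 - 42321) = 1/((9 + 44)*154 - 42321) = 1/(53*154 - 42321) = 1/(8162 - 42321) = 1/(-34159) = -1/34159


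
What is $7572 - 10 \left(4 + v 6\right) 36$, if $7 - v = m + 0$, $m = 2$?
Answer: $-4668$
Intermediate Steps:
$v = 5$ ($v = 7 - \left(2 + 0\right) = 7 - 2 = 5$)
$7572 - 10 \left(4 + v 6\right) 36 = 7572 - 10 \left(4 + 5 \cdot 6\right) 36 = 7572 - 10 \left(4 + 30\right) 36 = 7572 - 10 \cdot 34 \cdot 36 = 7572 - 340 \cdot 36 = 7572 - 12240 = -4668$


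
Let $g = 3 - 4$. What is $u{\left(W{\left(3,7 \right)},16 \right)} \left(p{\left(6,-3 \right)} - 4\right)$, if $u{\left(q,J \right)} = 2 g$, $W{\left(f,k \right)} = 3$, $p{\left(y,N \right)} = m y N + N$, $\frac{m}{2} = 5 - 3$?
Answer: $158$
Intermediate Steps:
$m = 4$ ($m = 2 \left(5 - 3\right) = 2 \cdot 2 = 4$)
$p{\left(y,N \right)} = N + 4 N y$ ($p{\left(y,N \right)} = 4 y N + N = 4 N y + N = N + 4 N y$)
$g = -1$
$u{\left(q,J \right)} = -2$ ($u{\left(q,J \right)} = 2 \left(-1\right) = -2$)
$u{\left(W{\left(3,7 \right)},16 \right)} \left(p{\left(6,-3 \right)} - 4\right) = - 2 \left(- 3 \left(1 + 4 \cdot 6\right) - 4\right) = - 2 \left(- 3 \left(1 + 24\right) - 4\right) = - 2 \left(\left(-3\right) 25 - 4\right) = - 2 \left(-75 - 4\right) = \left(-2\right) \left(-79\right) = 158$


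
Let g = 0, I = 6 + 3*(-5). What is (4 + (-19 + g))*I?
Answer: 135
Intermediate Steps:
I = -9 (I = 6 - 15 = -9)
(4 + (-19 + g))*I = (4 + (-19 + 0))*(-9) = (4 - 19)*(-9) = -15*(-9) = 135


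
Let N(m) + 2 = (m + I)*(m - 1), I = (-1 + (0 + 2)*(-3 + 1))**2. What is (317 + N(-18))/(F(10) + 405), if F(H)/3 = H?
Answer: 182/435 ≈ 0.41839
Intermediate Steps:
I = 25 (I = (-1 + 2*(-2))**2 = (-1 - 4)**2 = (-5)**2 = 25)
F(H) = 3*H
N(m) = -2 + (-1 + m)*(25 + m) (N(m) = -2 + (m + 25)*(m - 1) = -2 + (25 + m)*(-1 + m) = -2 + (-1 + m)*(25 + m))
(317 + N(-18))/(F(10) + 405) = (317 + (-27 + (-18)**2 + 24*(-18)))/(3*10 + 405) = (317 + (-27 + 324 - 432))/(30 + 405) = (317 - 135)/435 = 182*(1/435) = 182/435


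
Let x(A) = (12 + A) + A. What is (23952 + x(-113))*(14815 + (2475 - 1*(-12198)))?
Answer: 699986144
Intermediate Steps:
x(A) = 12 + 2*A
(23952 + x(-113))*(14815 + (2475 - 1*(-12198))) = (23952 + (12 + 2*(-113)))*(14815 + (2475 - 1*(-12198))) = (23952 + (12 - 226))*(14815 + (2475 + 12198)) = (23952 - 214)*(14815 + 14673) = 23738*29488 = 699986144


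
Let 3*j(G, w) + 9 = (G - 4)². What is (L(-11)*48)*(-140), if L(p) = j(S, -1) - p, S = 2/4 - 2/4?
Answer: -89600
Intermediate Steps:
S = 0 (S = 2*(¼) - 2*¼ = ½ - ½ = 0)
j(G, w) = -3 + (-4 + G)²/3 (j(G, w) = -3 + (G - 4)²/3 = -3 + (-4 + G)²/3)
L(p) = 7/3 - p (L(p) = (-3 + (-4 + 0)²/3) - p = (-3 + (⅓)*(-4)²) - p = (-3 + (⅓)*16) - p = (-3 + 16/3) - p = 7/3 - p)
(L(-11)*48)*(-140) = ((7/3 - 1*(-11))*48)*(-140) = ((7/3 + 11)*48)*(-140) = ((40/3)*48)*(-140) = 640*(-140) = -89600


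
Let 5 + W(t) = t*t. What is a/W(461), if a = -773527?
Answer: -773527/212516 ≈ -3.6399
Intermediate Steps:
W(t) = -5 + t² (W(t) = -5 + t*t = -5 + t²)
a/W(461) = -773527/(-5 + 461²) = -773527/(-5 + 212521) = -773527/212516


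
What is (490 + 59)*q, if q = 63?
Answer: 34587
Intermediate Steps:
(490 + 59)*q = (490 + 59)*63 = 549*63 = 34587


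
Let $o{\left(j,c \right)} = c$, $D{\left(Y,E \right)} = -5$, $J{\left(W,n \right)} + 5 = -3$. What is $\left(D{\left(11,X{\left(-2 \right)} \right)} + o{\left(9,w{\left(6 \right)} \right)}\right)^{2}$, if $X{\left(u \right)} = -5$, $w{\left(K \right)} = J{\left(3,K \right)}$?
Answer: $169$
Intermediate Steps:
$J{\left(W,n \right)} = -8$ ($J{\left(W,n \right)} = -5 - 3 = -8$)
$w{\left(K \right)} = -8$
$\left(D{\left(11,X{\left(-2 \right)} \right)} + o{\left(9,w{\left(6 \right)} \right)}\right)^{2} = \left(-5 - 8\right)^{2} = \left(-13\right)^{2} = 169$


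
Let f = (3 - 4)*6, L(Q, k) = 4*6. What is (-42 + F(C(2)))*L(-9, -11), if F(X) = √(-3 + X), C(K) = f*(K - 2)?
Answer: -1008 + 24*I*√3 ≈ -1008.0 + 41.569*I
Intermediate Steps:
L(Q, k) = 24
f = -6 (f = -1*6 = -6)
C(K) = 12 - 6*K (C(K) = -6*(K - 2) = -6*(-2 + K) = 12 - 6*K)
(-42 + F(C(2)))*L(-9, -11) = (-42 + √(-3 + (12 - 6*2)))*24 = (-42 + √(-3 + (12 - 12)))*24 = (-42 + √(-3 + 0))*24 = (-42 + √(-3))*24 = (-42 + I*√3)*24 = -1008 + 24*I*√3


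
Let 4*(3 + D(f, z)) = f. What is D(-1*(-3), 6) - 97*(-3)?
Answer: 1155/4 ≈ 288.75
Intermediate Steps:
D(f, z) = -3 + f/4
D(-1*(-3), 6) - 97*(-3) = (-3 + (-1*(-3))/4) - 97*(-3) = (-3 + (¼)*3) + 291 = (-3 + ¾) + 291 = -9/4 + 291 = 1155/4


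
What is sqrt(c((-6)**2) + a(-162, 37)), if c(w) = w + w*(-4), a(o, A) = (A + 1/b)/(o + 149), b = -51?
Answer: I*sqrt(48723870)/663 ≈ 10.528*I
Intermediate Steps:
a(o, A) = (-1/51 + A)/(149 + o) (a(o, A) = (A + 1/(-51))/(o + 149) = (A - 1/51)/(149 + o) = (-1/51 + A)/(149 + o))
c(w) = -3*w (c(w) = w - 4*w = -3*w)
sqrt(c((-6)**2) + a(-162, 37)) = sqrt(-3*(-6)**2 + (-1/51 + 37)/(149 - 162)) = sqrt(-3*36 + (1886/51)/(-13)) = sqrt(-108 - 1/13*1886/51) = sqrt(-108 - 1886/663) = sqrt(-73490/663) = I*sqrt(48723870)/663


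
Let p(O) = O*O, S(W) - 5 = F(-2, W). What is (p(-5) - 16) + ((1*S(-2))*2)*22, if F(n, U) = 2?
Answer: 317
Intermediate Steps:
S(W) = 7 (S(W) = 5 + 2 = 7)
p(O) = O²
(p(-5) - 16) + ((1*S(-2))*2)*22 = ((-5)² - 16) + ((1*7)*2)*22 = (25 - 16) + (7*2)*22 = 9 + 14*22 = 9 + 308 = 317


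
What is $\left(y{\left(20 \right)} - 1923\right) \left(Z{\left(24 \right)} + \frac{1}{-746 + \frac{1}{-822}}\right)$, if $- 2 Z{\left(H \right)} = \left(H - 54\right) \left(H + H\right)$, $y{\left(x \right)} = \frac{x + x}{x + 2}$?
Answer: $- \frac{9330484465554}{6745343} \approx -1.3832 \cdot 10^{6}$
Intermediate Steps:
$y{\left(x \right)} = \frac{2 x}{2 + x}$
$Z{\left(H \right)} = - H \left(-54 + H\right)$ ($Z{\left(H \right)} = - \frac{\left(H - 54\right) \left(H + H\right)}{2} = - \frac{\left(-54 + H\right) 2 H}{2} = - \frac{2 H \left(-54 + H\right)}{2} = - H \left(-54 + H\right)$)
$\left(y{\left(20 \right)} - 1923\right) \left(Z{\left(24 \right)} + \frac{1}{-746 + \frac{1}{-822}}\right) = \left(2 \cdot 20 \frac{1}{2 + 20} - 1923\right) \left(24 \left(54 - 24\right) + \frac{1}{-746 + \frac{1}{-822}}\right) = \left(2 \cdot 20 \cdot \frac{1}{22} - 1923\right) \left(24 \left(54 - 24\right) + \frac{1}{-746 - \frac{1}{822}}\right) = \left(2 \cdot 20 \cdot \frac{1}{22} - 1923\right) \left(24 \cdot 30 + \frac{1}{- \frac{613213}{822}}\right) = \left(\frac{20}{11} - 1923\right) \left(720 - \frac{822}{613213}\right) = \left(- \frac{21133}{11}\right) \frac{441512538}{613213} = - \frac{9330484465554}{6745343}$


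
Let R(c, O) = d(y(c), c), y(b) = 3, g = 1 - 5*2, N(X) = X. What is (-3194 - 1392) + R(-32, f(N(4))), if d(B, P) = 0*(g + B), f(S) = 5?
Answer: -4586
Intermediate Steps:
g = -9 (g = 1 - 10 = -9)
d(B, P) = 0 (d(B, P) = 0*(-9 + B) = 0)
R(c, O) = 0
(-3194 - 1392) + R(-32, f(N(4))) = (-3194 - 1392) + 0 = -4586 + 0 = -4586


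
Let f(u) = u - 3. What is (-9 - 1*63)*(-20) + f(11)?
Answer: 1448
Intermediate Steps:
f(u) = -3 + u
(-9 - 1*63)*(-20) + f(11) = (-9 - 1*63)*(-20) + (-3 + 11) = (-9 - 63)*(-20) + 8 = -72*(-20) + 8 = 1440 + 8 = 1448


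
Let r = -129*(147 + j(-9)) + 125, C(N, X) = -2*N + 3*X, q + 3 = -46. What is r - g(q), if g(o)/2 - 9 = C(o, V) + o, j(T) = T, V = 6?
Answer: -17829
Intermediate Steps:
q = -49 (q = -3 - 46 = -49)
g(o) = 54 - 2*o (g(o) = 18 + 2*((-2*o + 3*6) + o) = 18 + 2*((-2*o + 18) + o) = 18 + 2*((18 - 2*o) + o) = 18 + 2*(18 - o) = 18 + (36 - 2*o) = 54 - 2*o)
r = -17677 (r = -129*(147 - 9) + 125 = -129*138 + 125 = -17802 + 125 = -17677)
r - g(q) = -17677 - (54 - 2*(-49)) = -17677 - (54 + 98) = -17677 - 1*152 = -17677 - 152 = -17829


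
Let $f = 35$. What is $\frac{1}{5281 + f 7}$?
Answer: $\frac{1}{5526} \approx 0.00018096$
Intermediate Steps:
$\frac{1}{5281 + f 7} = \frac{1}{5281 + 35 \cdot 7} = \frac{1}{5281 + 245} = \frac{1}{5526}$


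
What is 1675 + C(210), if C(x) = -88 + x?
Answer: 1797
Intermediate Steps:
1675 + C(210) = 1675 + (-88 + 210) = 1675 + 122 = 1797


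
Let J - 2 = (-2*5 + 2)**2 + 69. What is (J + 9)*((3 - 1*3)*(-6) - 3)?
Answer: -432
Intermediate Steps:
J = 135 (J = 2 + ((-2*5 + 2)**2 + 69) = 2 + ((-10 + 2)**2 + 69) = 2 + ((-8)**2 + 69) = 2 + (64 + 69) = 2 + 133 = 135)
(J + 9)*((3 - 1*3)*(-6) - 3) = (135 + 9)*((3 - 1*3)*(-6) - 3) = 144*((3 - 3)*(-6) - 3) = 144*(0*(-6) - 3) = 144*(0 - 3) = 144*(-3) = -432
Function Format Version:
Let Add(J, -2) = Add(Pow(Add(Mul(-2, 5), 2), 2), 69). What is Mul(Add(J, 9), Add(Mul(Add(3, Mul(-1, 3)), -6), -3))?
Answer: -432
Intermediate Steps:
J = 135 (J = Add(2, Add(Pow(Add(Mul(-2, 5), 2), 2), 69)) = Add(2, Add(Pow(Add(-10, 2), 2), 69)) = Add(2, Add(Pow(-8, 2), 69)) = Add(2, Add(64, 69)) = Add(2, 133) = 135)
Mul(Add(J, 9), Add(Mul(Add(3, Mul(-1, 3)), -6), -3)) = Mul(Add(135, 9), Add(Mul(Add(3, Mul(-1, 3)), -6), -3)) = Mul(144, Add(Mul(Add(3, -3), -6), -3)) = Mul(144, Add(Mul(0, -6), -3)) = Mul(144, Add(0, -3)) = Mul(144, -3) = -432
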